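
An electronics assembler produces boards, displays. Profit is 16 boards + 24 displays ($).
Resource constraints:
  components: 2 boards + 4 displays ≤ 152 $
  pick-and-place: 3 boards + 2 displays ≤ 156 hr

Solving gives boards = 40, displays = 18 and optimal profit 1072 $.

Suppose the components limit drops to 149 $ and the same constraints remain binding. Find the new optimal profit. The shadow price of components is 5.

Δb = -3, so new z* = 1072 + (5)·(-3) = 1072 − 15 = 1057.

1057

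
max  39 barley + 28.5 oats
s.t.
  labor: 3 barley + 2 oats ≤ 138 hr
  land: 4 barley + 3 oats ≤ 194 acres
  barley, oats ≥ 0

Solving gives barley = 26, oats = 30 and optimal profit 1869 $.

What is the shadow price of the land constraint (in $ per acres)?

At the optimum: labor uses 138 of 138 (binding); land uses 194 of 194 (binding).
From A_Bᵀ y = c: 3·y_labor + 4·y_land = 39; 2·y_labor + 3·y_land = 28.5.
This yields shadow prices y_labor = 3, y_land = 7.5.
Shadow price of land = 7.5.

7.5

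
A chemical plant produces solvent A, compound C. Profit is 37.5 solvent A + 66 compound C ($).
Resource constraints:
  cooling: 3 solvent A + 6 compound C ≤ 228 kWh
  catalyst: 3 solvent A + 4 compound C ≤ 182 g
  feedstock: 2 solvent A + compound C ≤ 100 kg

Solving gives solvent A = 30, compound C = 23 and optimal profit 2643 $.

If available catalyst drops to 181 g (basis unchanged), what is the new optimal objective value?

2638.5

Check each constraint at x*: cooling 228/228 (tight); catalyst 182/182 (tight); feedstock 83/100 (slack 17).
By complementary slackness, y = 0 for the non-binding constraint.
From A_Bᵀ y = c: 3·y_cooling + 3·y_catalyst = 37.5; 6·y_cooling + 4·y_catalyst = 66.
This yields shadow prices y_cooling = 8, y_catalyst = 4.5.
Δz = y_catalyst·Δb = 4.5 × (-1) = -4.5, so new z* = 2643 − 4.5 = 2638.5.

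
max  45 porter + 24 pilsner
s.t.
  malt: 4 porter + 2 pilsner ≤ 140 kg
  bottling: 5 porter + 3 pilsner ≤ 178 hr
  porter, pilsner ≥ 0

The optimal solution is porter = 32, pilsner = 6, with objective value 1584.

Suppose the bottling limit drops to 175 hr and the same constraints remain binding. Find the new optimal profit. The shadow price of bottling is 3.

Δb = -3, so new z* = 1584 + (3)·(-3) = 1584 − 9 = 1575.

1575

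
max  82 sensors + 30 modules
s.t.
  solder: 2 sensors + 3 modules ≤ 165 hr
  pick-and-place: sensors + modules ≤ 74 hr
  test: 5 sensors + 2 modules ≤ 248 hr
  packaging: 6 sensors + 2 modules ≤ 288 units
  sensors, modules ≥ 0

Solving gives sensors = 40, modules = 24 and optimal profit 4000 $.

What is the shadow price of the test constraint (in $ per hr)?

8

At the optimum: solder uses 152 of 165 (slack = 13); pick-and-place uses 64 of 74 (slack = 10); test uses 248 of 248 (binding); packaging uses 288 of 288 (binding).
By complementary slackness, y = 0 for the non-binding constraints.
Dual feasibility on the basic columns requires 5·y_test + 6·y_packaging = 82, 2·y_test + 2·y_packaging = 30.
Solving: y_test = 8, y_packaging = 7.
Shadow price of test = 8.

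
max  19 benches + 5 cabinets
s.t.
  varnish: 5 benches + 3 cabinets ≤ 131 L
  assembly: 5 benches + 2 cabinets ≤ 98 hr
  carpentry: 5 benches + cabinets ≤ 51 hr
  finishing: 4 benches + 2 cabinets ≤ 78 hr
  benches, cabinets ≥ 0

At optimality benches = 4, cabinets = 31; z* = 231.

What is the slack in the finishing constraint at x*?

0

finishing used = 4·4 + 2·31 = 78; slack = 78 − 78 = 0.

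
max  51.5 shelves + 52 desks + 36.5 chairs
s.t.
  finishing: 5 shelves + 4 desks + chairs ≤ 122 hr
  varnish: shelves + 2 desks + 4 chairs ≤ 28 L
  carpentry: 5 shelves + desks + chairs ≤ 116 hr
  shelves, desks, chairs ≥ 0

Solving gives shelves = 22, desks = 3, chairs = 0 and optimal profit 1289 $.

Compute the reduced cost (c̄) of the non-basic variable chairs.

At the optimum: finishing uses 122 of 122 (binding); varnish uses 28 of 28 (binding); carpentry uses 113 of 116 (slack = 3).
Slack constraints have shadow price 0 (complementary slackness).
Dual feasibility on the basic columns requires 5·y_finishing + 1·y_varnish = 51.5, 4·y_finishing + 2·y_varnish = 52.
This yields shadow prices y_finishing = 8.5, y_varnish = 9.
Reduced cost of chairs: c₃ − yᵀa₃ = 36.5 − (8.5·1 + 9·4) = 36.5 − 44.5 = -8.

-8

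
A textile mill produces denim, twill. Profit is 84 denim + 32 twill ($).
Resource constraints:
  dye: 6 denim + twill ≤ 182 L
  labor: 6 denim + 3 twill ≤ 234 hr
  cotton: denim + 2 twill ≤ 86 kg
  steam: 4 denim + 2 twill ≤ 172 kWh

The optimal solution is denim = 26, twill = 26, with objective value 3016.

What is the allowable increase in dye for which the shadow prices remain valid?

Binding constraints: dye, labor. The basis is B = [[6,1],[6,3]] with det 12.
Per unit increase in dye, x* moves by d = (0.25, -0.5).
The basis stays optimal until twill reaches 0; allowable increase = 52 L.

52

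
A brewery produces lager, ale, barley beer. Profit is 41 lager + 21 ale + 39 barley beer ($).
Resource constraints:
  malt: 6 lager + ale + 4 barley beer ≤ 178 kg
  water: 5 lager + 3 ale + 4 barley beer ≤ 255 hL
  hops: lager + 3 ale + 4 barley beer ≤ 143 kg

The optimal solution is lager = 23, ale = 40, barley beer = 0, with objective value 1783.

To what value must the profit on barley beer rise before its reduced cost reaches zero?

44

Check each constraint at x*: malt 178/178 (tight); water 235/255 (slack 20); hops 143/143 (tight).
Slack constraints have shadow price 0 (complementary slackness).
From A_Bᵀ y = c: 6·y_malt + 1·y_hops = 41; 1·y_malt + 3·y_hops = 21.
→ y_malt = 6 and y_hops = 5.
barley beer enters the basis when its profit ≥ yᵀa₃ = 6·4 + 5·4 = 44.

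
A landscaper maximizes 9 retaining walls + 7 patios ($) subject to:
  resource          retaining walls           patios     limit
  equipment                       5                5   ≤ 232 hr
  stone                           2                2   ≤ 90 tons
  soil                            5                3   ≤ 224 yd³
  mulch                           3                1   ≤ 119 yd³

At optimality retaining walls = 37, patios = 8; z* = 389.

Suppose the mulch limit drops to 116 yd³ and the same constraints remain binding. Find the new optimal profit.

Check each constraint at x*: equipment 225/232 (slack 7); stone 90/90 (tight); soil 209/224 (slack 15); mulch 119/119 (tight).
Since equipment, soil are not tight, their duals are 0.
The binding rows give the dual system: 2·y_stone + 3·y_mulch = 9 and 2·y_stone + 1·y_mulch = 7.
Solving: y_stone = 3, y_mulch = 1.
Δz = y_mulch·Δb = 1 × (-3) = -3, so new z* = 389 − 3 = 386.

386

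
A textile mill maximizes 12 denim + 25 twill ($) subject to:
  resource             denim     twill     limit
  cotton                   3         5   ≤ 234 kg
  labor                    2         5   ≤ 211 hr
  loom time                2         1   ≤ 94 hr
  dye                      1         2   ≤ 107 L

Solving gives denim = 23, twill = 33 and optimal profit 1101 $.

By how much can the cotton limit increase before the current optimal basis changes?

Binding constraints: cotton, labor. The basis is B = [[3,5],[2,5]] with det 5.
Per unit increase in cotton, x* moves by d = (1, -0.4).
The basis stays optimal until loom time becomes binding; allowable increase = 9.375 kg.

9.375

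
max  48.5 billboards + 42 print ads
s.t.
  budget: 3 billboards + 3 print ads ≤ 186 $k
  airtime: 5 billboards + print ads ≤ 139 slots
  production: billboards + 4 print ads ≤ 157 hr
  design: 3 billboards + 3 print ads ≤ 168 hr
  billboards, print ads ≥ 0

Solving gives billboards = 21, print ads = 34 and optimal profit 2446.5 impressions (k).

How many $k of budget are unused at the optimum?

budget used = 3·21 + 3·34 = 165; slack = 186 − 165 = 21.

21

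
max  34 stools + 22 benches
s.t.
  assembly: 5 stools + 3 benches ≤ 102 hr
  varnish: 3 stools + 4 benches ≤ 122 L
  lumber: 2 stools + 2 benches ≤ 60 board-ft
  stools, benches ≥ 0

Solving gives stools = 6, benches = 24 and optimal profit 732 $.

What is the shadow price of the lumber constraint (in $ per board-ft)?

2

Check each constraint at x*: assembly 102/102 (tight); varnish 114/122 (slack 8); lumber 60/60 (tight).
Since varnish is not tight, its dual is 0.
The binding rows give the dual system: 5·y_assembly + 2·y_lumber = 34 and 3·y_assembly + 2·y_lumber = 22.
Solving: y_assembly = 6, y_lumber = 2.
Shadow price of lumber = 2.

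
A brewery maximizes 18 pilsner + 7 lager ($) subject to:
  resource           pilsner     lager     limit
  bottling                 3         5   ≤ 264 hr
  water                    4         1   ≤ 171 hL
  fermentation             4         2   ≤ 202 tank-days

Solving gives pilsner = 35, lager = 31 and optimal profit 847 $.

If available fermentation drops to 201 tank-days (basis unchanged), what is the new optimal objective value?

Binding: water and fermentation. Non-binding: bottling (4 unused).
Since bottling is not tight, its dual is 0.
From A_Bᵀ y = c: 4·y_water + 4·y_fermentation = 18; 1·y_water + 2·y_fermentation = 7.
Solving: y_water = 2, y_fermentation = 2.5.
Δz = y_fermentation·Δb = 2.5 × (-1) = -2.5, so new z* = 847 − 2.5 = 844.5.

844.5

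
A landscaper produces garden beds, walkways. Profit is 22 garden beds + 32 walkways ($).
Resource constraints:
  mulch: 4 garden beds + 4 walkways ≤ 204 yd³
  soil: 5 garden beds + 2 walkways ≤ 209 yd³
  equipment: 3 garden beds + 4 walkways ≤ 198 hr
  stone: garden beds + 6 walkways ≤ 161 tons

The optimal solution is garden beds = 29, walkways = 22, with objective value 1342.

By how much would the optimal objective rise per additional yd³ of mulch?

5

At the optimum: mulch uses 204 of 204 (binding); soil uses 189 of 209 (slack = 20); equipment uses 175 of 198 (slack = 23); stone uses 161 of 161 (binding).
Since soil, equipment are not tight, their duals are 0.
The binding rows give the dual system: 4·y_mulch + 1·y_stone = 22 and 4·y_mulch + 6·y_stone = 32.
Solving: y_mulch = 5, y_stone = 2.
Shadow price of mulch = 5.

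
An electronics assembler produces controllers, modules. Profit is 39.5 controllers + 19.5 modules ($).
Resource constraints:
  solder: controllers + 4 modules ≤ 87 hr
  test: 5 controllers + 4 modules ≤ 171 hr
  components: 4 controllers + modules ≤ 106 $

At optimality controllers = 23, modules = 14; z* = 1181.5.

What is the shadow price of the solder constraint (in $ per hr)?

Check each constraint at x*: solder 79/87 (slack 8); test 171/171 (tight); components 106/106 (tight).
Since solder is not tight, its dual is 0.
From A_Bᵀ y = c: 5·y_test + 4·y_components = 39.5; 4·y_test + 1·y_components = 19.5.
→ y_test = 3.5 and y_components = 5.5.
Shadow price of solder = 0.

0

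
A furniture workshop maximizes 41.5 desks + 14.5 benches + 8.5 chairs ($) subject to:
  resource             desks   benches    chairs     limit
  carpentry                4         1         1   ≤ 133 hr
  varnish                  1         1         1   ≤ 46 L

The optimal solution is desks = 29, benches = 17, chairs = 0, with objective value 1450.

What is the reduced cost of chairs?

-6

Both carpentry and varnish are binding at x*.
Dual feasibility on the basic columns requires 4·y_carpentry + 1·y_varnish = 41.5, 1·y_carpentry + 1·y_varnish = 14.5.
→ y_carpentry = 9 and y_varnish = 5.5.
Reduced cost of chairs: c₃ − yᵀa₃ = 8.5 − (9·1 + 5.5·1) = 8.5 − 14.5 = -6.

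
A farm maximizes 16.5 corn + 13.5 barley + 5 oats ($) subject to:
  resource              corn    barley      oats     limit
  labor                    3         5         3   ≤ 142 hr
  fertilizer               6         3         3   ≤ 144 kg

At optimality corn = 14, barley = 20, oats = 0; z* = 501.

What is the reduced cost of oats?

Check each constraint at x*: labor 142/142 (tight); fertilizer 144/144 (tight).
The binding rows give the dual system: 3·y_labor + 6·y_fertilizer = 16.5 and 5·y_labor + 3·y_fertilizer = 13.5.
Solving: y_labor = 1.5, y_fertilizer = 2.
Reduced cost of oats: c₃ − yᵀa₃ = 5 − (1.5·3 + 2·3) = 5 − 10.5 = -5.5.

-5.5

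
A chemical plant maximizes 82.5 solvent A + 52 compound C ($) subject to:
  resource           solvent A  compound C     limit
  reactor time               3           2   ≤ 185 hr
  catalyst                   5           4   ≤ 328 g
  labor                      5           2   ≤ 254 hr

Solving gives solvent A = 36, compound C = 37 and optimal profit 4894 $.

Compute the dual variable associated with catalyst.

Check each constraint at x*: reactor time 182/185 (slack 3); catalyst 328/328 (tight); labor 254/254 (tight).
By complementary slackness, y = 0 for the non-binding constraint.
The binding rows give the dual system: 5·y_catalyst + 5·y_labor = 82.5 and 4·y_catalyst + 2·y_labor = 52.
Solving: y_catalyst = 9.5, y_labor = 7.
Shadow price of catalyst = 9.5.

9.5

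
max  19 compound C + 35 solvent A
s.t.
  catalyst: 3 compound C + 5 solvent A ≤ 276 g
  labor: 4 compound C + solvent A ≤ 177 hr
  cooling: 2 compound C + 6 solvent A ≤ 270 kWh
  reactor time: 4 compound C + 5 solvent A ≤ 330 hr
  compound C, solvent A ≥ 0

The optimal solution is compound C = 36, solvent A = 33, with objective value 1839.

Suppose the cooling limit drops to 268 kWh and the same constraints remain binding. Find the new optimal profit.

Binding: labor and cooling. Non-binding: catalyst (3 unused), reactor time (21 unused).
Slack constraints have shadow price 0 (complementary slackness).
From A_Bᵀ y = c: 4·y_labor + 2·y_cooling = 19; 1·y_labor + 6·y_cooling = 35.
This yields shadow prices y_labor = 2, y_cooling = 5.5.
Δz = y_cooling·Δb = 5.5 × (-2) = -11, so new z* = 1839 − 11 = 1828.

1828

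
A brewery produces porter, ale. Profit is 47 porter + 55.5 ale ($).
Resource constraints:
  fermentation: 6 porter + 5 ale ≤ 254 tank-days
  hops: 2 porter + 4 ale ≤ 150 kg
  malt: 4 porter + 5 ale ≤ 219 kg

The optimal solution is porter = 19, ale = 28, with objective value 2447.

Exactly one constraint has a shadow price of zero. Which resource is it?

fermentation: 254/254 (binding)
hops: 150/150 (binding)
malt: 216/219 (slack 3)
By complementary slackness, a constraint with positive slack has shadow price 0 → malt.

malt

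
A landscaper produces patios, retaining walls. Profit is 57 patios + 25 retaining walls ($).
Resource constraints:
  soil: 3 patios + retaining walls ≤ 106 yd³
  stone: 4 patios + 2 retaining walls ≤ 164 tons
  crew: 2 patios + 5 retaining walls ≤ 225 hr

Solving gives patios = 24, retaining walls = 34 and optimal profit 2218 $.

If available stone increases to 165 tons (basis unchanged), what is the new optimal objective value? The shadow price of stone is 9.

2227

Δb = 1, so new z* = 2218 + (9)·(1) = 2218 + 9 = 2227.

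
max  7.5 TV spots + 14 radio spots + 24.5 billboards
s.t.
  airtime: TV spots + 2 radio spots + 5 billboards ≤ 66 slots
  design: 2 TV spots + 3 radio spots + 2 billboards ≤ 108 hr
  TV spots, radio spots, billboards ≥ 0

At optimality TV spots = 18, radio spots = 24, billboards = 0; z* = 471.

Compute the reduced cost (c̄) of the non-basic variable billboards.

-5

Check each constraint at x*: airtime 66/66 (tight); design 108/108 (tight).
The binding rows give the dual system: 1·y_airtime + 2·y_design = 7.5 and 2·y_airtime + 3·y_design = 14.
→ y_airtime = 5.5 and y_design = 1.
Reduced cost of billboards: c₃ − yᵀa₃ = 24.5 − (5.5·5 + 1·2) = 24.5 − 29.5 = -5.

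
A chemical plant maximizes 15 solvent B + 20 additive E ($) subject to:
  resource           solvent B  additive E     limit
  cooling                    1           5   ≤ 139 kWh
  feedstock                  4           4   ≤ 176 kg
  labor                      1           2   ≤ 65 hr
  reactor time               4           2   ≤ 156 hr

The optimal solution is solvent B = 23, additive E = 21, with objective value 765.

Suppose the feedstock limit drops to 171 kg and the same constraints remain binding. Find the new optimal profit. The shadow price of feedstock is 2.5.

Δb = -5, so new z* = 765 + (2.5)·(-5) = 765 − 12.5 = 752.5.

752.5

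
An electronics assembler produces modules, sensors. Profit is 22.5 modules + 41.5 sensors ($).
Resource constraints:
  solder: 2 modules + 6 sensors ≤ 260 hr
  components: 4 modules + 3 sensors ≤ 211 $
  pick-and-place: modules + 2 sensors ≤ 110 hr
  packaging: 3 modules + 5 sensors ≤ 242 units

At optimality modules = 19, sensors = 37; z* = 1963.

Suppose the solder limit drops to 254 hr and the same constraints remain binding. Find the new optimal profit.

At the optimum: solder uses 260 of 260 (binding); components uses 187 of 211 (slack = 24); pick-and-place uses 93 of 110 (slack = 17); packaging uses 242 of 242 (binding).
Slack constraints have shadow price 0 (complementary slackness).
From A_Bᵀ y = c: 2·y_solder + 3·y_packaging = 22.5; 6·y_solder + 5·y_packaging = 41.5.
This yields shadow prices y_solder = 1.5, y_packaging = 6.5.
Δz = y_solder·Δb = 1.5 × (-6) = -9, so new z* = 1963 − 9 = 1954.

1954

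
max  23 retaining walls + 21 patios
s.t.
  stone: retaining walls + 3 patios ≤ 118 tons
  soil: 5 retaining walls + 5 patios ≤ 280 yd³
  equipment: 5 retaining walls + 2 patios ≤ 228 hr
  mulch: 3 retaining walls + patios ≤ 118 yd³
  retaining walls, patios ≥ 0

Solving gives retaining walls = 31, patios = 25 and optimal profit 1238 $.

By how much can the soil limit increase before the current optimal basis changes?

Binding constraints: soil, mulch. The basis is B = [[5,5],[3,1]] with det -10.
Per unit increase in soil, x* moves by d = (-0.1, 0.3).
The basis stays optimal until stone becomes binding; allowable increase = 15 yd³.

15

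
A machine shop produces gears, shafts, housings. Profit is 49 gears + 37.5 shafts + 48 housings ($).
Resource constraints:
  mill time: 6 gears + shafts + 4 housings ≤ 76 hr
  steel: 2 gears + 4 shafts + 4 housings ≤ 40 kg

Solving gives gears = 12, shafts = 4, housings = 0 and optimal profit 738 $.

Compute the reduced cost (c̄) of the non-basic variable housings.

At the optimum: mill time uses 76 of 76 (binding); steel uses 40 of 40 (binding).
From A_Bᵀ y = c: 6·y_mill time + 2·y_steel = 49; 1·y_mill time + 4·y_steel = 37.5.
This yields shadow prices y_mill time = 5.5, y_steel = 8.
Reduced cost of housings: c₃ − yᵀa₃ = 48 − (5.5·4 + 8·4) = 48 − 54 = -6.

-6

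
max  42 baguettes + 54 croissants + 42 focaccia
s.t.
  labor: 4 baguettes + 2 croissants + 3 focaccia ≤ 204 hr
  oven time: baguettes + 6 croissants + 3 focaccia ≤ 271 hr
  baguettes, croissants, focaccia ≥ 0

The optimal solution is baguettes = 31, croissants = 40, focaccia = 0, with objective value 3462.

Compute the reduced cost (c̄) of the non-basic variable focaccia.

Check each constraint at x*: labor 204/204 (tight); oven time 271/271 (tight).
From A_Bᵀ y = c: 4·y_labor + 1·y_oven time = 42; 2·y_labor + 6·y_oven time = 54.
This yields shadow prices y_labor = 9, y_oven time = 6.
Reduced cost of focaccia: c₃ − yᵀa₃ = 42 − (9·3 + 6·3) = 42 − 45 = -3.

-3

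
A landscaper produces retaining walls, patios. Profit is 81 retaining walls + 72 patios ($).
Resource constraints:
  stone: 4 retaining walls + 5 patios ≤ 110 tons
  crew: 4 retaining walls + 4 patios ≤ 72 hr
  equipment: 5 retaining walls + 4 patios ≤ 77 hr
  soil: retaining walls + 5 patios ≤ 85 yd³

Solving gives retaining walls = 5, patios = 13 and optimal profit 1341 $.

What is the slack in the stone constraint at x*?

25

stone used = 4·5 + 5·13 = 85; slack = 110 − 85 = 25.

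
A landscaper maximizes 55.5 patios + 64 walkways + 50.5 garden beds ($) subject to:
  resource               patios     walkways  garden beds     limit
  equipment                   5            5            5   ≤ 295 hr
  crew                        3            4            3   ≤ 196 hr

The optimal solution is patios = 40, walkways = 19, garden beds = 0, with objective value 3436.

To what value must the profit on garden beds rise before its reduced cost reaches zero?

At the optimum: equipment uses 295 of 295 (binding); crew uses 196 of 196 (binding).
The binding rows give the dual system: 5·y_equipment + 3·y_crew = 55.5 and 5·y_equipment + 4·y_crew = 64.
→ y_equipment = 6 and y_crew = 8.5.
garden beds enters the basis when its profit ≥ yᵀa₃ = 6·5 + 8.5·3 = 55.5.

55.5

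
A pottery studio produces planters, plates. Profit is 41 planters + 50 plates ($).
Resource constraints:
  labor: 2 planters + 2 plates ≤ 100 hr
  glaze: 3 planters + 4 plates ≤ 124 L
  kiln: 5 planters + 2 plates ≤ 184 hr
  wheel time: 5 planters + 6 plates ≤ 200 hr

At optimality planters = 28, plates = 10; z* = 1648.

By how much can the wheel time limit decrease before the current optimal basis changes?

14

Binding constraints: glaze, wheel time. The basis is B = [[3,4],[5,6]] with det -2.
Per unit decrease in wheel time, x* moves by d = (-2, 1.5).
The basis stays optimal until planters reaches 0; allowable decrease = 14 hr.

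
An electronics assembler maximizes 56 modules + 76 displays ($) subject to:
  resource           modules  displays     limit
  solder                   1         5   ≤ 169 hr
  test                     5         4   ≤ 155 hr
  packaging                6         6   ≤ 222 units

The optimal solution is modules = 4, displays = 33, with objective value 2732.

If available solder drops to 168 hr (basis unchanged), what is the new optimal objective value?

2727

At the optimum: solder uses 169 of 169 (binding); test uses 152 of 155 (slack = 3); packaging uses 222 of 222 (binding).
Since test is not tight, its dual is 0.
Dual feasibility on the basic columns requires 1·y_solder + 6·y_packaging = 56, 5·y_solder + 6·y_packaging = 76.
This yields shadow prices y_solder = 5, y_packaging = 8.5.
Δz = y_solder·Δb = 5 × (-1) = -5, so new z* = 2732 − 5 = 2727.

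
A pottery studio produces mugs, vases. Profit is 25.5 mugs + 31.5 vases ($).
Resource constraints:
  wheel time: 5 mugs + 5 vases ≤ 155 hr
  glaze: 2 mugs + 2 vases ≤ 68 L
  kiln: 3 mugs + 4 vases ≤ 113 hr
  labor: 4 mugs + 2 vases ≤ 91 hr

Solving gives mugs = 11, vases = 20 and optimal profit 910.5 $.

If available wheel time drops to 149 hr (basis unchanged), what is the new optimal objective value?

At the optimum: wheel time uses 155 of 155 (binding); glaze uses 62 of 68 (slack = 6); kiln uses 113 of 113 (binding); labor uses 84 of 91 (slack = 7).
Since glaze, labor are not tight, their duals are 0.
The binding rows give the dual system: 5·y_wheel time + 3·y_kiln = 25.5 and 5·y_wheel time + 4·y_kiln = 31.5.
Solving: y_wheel time = 1.5, y_kiln = 6.
Δz = y_wheel time·Δb = 1.5 × (-6) = -9, so new z* = 910.5 − 9 = 901.5.

901.5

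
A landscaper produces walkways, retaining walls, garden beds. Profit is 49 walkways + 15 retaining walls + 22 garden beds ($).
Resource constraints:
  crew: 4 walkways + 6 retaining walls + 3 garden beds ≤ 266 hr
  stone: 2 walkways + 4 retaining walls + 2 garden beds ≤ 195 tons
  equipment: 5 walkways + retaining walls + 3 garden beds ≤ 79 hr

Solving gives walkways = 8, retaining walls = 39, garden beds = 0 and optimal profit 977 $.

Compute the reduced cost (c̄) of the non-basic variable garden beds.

-8

At the optimum: crew uses 266 of 266 (binding); stone uses 172 of 195 (slack = 23); equipment uses 79 of 79 (binding).
Slack constraints have shadow price 0 (complementary slackness).
From A_Bᵀ y = c: 4·y_crew + 5·y_equipment = 49; 6·y_crew + 1·y_equipment = 15.
This yields shadow prices y_crew = 1, y_equipment = 9.
Reduced cost of garden beds: c₃ − yᵀa₃ = 22 − (1·3 + 9·3) = 22 − 30 = -8.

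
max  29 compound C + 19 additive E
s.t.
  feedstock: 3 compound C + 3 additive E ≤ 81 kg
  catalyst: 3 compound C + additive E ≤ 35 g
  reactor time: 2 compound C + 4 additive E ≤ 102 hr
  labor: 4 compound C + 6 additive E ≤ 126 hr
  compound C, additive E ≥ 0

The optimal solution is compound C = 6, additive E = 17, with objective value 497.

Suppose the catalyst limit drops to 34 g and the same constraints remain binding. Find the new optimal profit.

490

At the optimum: feedstock uses 69 of 81 (slack = 12); catalyst uses 35 of 35 (binding); reactor time uses 80 of 102 (slack = 22); labor uses 126 of 126 (binding).
Slack constraints have shadow price 0 (complementary slackness).
Dual feasibility on the basic columns requires 3·y_catalyst + 4·y_labor = 29, 1·y_catalyst + 6·y_labor = 19.
→ y_catalyst = 7 and y_labor = 2.
Δz = y_catalyst·Δb = 7 × (-1) = -7, so new z* = 497 − 7 = 490.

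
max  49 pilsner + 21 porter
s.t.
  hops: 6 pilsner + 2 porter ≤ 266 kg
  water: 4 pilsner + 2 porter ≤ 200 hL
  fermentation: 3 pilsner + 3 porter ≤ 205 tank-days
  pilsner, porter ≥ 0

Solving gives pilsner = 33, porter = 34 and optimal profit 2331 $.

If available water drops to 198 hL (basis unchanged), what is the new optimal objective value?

2317

Check each constraint at x*: hops 266/266 (tight); water 200/200 (tight); fermentation 201/205 (slack 4).
By complementary slackness, y = 0 for the non-binding constraint.
Dual feasibility on the basic columns requires 6·y_hops + 4·y_water = 49, 2·y_hops + 2·y_water = 21.
Solving: y_hops = 3.5, y_water = 7.
Δz = y_water·Δb = 7 × (-2) = -14, so new z* = 2331 − 14 = 2317.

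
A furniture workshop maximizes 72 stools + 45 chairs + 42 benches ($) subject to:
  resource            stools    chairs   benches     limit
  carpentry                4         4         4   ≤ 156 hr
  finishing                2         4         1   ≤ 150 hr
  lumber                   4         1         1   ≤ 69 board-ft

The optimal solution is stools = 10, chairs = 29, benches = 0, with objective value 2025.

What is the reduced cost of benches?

-3

Check each constraint at x*: carpentry 156/156 (tight); finishing 136/150 (slack 14); lumber 69/69 (tight).
By complementary slackness, y = 0 for the non-binding constraint.
Dual feasibility on the basic columns requires 4·y_carpentry + 4·y_lumber = 72, 4·y_carpentry + 1·y_lumber = 45.
Solving: y_carpentry = 9, y_lumber = 9.
Reduced cost of benches: c₃ − yᵀa₃ = 42 − (9·4 + 9·1) = 42 − 45 = -3.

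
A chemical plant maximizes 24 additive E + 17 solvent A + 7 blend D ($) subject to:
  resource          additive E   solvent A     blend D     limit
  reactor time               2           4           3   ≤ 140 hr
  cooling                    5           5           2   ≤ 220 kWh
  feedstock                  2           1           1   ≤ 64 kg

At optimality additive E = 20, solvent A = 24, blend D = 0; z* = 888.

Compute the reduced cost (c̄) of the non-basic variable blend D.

-4

At the optimum: reactor time uses 136 of 140 (slack = 4); cooling uses 220 of 220 (binding); feedstock uses 64 of 64 (binding).
Since reactor time is not tight, its dual is 0.
From A_Bᵀ y = c: 5·y_cooling + 2·y_feedstock = 24; 5·y_cooling + 1·y_feedstock = 17.
This yields shadow prices y_cooling = 2, y_feedstock = 7.
Reduced cost of blend D: c₃ − yᵀa₃ = 7 − (2·2 + 7·1) = 7 − 11 = -4.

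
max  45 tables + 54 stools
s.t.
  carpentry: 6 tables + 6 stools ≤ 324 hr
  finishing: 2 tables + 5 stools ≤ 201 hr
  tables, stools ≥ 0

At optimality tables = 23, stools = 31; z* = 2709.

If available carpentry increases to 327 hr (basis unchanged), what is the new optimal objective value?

2728.5

Check each constraint at x*: carpentry 324/324 (tight); finishing 201/201 (tight).
Dual feasibility on the basic columns requires 6·y_carpentry + 2·y_finishing = 45, 6·y_carpentry + 5·y_finishing = 54.
→ y_carpentry = 6.5 and y_finishing = 3.
Δz = y_carpentry·Δb = 6.5 × (3) = 19.5, so new z* = 2709 + 19.5 = 2728.5.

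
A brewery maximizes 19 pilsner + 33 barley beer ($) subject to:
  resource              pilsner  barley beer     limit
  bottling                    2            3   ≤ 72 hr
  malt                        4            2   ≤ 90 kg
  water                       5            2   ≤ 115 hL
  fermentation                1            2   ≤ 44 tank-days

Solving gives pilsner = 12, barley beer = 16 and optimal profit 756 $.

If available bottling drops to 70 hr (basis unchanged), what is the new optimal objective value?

At the optimum: bottling uses 72 of 72 (binding); malt uses 80 of 90 (slack = 10); water uses 92 of 115 (slack = 23); fermentation uses 44 of 44 (binding).
By complementary slackness, y = 0 for the non-binding constraints.
From A_Bᵀ y = c: 2·y_bottling + 1·y_fermentation = 19; 3·y_bottling + 2·y_fermentation = 33.
→ y_bottling = 5 and y_fermentation = 9.
Δz = y_bottling·Δb = 5 × (-2) = -10, so new z* = 756 − 10 = 746.

746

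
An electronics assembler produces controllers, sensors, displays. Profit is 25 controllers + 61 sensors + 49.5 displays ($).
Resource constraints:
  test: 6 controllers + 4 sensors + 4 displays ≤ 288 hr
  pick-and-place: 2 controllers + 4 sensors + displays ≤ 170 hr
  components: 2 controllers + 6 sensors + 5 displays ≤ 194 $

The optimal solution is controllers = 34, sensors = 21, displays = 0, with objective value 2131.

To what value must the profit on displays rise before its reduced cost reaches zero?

51.5

Binding: test and components. Non-binding: pick-and-place (18 unused).
Since pick-and-place is not tight, its dual is 0.
Dual feasibility on the basic columns requires 6·y_test + 2·y_components = 25, 4·y_test + 6·y_components = 61.
This yields shadow prices y_test = 1, y_components = 9.5.
displays enters the basis when its profit ≥ yᵀa₃ = 1·4 + 9.5·5 = 51.5.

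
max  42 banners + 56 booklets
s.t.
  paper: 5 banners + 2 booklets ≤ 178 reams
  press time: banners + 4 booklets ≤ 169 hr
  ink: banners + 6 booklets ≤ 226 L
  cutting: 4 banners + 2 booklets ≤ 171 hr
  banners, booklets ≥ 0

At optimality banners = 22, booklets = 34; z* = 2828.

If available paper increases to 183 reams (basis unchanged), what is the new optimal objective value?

2863

At the optimum: paper uses 178 of 178 (binding); press time uses 158 of 169 (slack = 11); ink uses 226 of 226 (binding); cutting uses 156 of 171 (slack = 15).
By complementary slackness, y = 0 for the non-binding constraints.
Dual feasibility on the basic columns requires 5·y_paper + 1·y_ink = 42, 2·y_paper + 6·y_ink = 56.
Solving: y_paper = 7, y_ink = 7.
Δz = y_paper·Δb = 7 × (5) = 35, so new z* = 2828 + 35 = 2863.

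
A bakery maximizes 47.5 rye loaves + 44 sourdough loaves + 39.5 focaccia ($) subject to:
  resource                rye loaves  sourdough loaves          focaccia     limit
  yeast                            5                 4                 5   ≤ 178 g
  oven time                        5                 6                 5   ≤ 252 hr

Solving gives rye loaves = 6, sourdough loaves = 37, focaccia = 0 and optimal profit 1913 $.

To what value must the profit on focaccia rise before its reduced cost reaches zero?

47.5

Both yeast and oven time are binding at x*.
From A_Bᵀ y = c: 5·y_yeast + 5·y_oven time = 47.5; 4·y_yeast + 6·y_oven time = 44.
This yields shadow prices y_yeast = 6.5, y_oven time = 3.
focaccia enters the basis when its profit ≥ yᵀa₃ = 6.5·5 + 3·5 = 47.5.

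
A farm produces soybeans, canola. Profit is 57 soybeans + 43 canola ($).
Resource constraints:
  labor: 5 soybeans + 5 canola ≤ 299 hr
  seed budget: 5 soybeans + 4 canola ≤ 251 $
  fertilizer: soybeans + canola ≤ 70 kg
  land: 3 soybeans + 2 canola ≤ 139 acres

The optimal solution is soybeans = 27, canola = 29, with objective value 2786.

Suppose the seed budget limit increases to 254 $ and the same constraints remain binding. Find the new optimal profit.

2808.5

At the optimum: labor uses 280 of 299 (slack = 19); seed budget uses 251 of 251 (binding); fertilizer uses 56 of 70 (slack = 14); land uses 139 of 139 (binding).
By complementary slackness, y = 0 for the non-binding constraints.
The binding rows give the dual system: 5·y_seed budget + 3·y_land = 57 and 4·y_seed budget + 2·y_land = 43.
Solving: y_seed budget = 7.5, y_land = 6.5.
Δz = y_seed budget·Δb = 7.5 × (3) = 22.5, so new z* = 2786 + 22.5 = 2808.5.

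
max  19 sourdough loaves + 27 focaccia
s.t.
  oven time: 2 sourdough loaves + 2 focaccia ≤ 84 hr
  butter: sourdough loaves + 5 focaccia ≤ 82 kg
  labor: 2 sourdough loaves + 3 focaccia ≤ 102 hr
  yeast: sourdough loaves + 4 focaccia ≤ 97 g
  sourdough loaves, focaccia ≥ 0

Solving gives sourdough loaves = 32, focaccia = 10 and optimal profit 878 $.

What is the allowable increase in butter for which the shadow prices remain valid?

Binding constraints: oven time, butter. The basis is B = [[2,2],[1,5]] with det 8.
Per unit increase in butter, x* moves by d = (-0.25, 0.25).
The basis stays optimal until labor becomes binding; allowable increase = 32 kg.

32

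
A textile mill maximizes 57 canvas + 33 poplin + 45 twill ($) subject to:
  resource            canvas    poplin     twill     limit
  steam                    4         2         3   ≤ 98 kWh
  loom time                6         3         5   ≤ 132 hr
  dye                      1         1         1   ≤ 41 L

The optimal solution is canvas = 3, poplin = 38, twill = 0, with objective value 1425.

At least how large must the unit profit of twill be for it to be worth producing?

49

Binding: loom time and dye. Non-binding: steam (10 unused).
By complementary slackness, y = 0 for the non-binding constraint.
From A_Bᵀ y = c: 6·y_loom time + 1·y_dye = 57; 3·y_loom time + 1·y_dye = 33.
Solving: y_loom time = 8, y_dye = 9.
twill enters the basis when its profit ≥ yᵀa₃ = 8·5 + 9·1 = 49.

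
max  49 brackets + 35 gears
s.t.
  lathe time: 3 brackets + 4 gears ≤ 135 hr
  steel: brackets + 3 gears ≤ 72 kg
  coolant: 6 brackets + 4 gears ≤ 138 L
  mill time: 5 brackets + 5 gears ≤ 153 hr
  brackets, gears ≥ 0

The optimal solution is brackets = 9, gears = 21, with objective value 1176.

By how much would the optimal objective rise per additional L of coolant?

8

Check each constraint at x*: lathe time 111/135 (slack 24); steel 72/72 (tight); coolant 138/138 (tight); mill time 150/153 (slack 3).
Since lathe time, mill time are not tight, their duals are 0.
From A_Bᵀ y = c: 1·y_steel + 6·y_coolant = 49; 3·y_steel + 4·y_coolant = 35.
→ y_steel = 1 and y_coolant = 8.
Shadow price of coolant = 8.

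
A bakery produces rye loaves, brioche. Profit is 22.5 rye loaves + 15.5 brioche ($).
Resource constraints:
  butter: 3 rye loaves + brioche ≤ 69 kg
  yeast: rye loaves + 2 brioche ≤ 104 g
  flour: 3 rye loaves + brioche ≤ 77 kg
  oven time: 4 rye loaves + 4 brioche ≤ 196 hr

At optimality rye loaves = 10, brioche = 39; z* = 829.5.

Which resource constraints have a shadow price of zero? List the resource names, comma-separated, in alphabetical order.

butter: 69/69 (binding)
yeast: 88/104 (slack 16)
flour: 69/77 (slack 8)
oven time: 196/196 (binding)
By complementary slackness, a constraint with positive slack has shadow price 0 → flour, yeast.

flour, yeast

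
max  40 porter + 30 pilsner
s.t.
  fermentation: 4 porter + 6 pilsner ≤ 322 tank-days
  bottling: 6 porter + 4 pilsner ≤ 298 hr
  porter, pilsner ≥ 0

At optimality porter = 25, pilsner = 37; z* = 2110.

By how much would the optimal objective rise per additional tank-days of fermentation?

1

Check each constraint at x*: fermentation 322/322 (tight); bottling 298/298 (tight).
The binding rows give the dual system: 4·y_fermentation + 6·y_bottling = 40 and 6·y_fermentation + 4·y_bottling = 30.
→ y_fermentation = 1 and y_bottling = 6.
Shadow price of fermentation = 1.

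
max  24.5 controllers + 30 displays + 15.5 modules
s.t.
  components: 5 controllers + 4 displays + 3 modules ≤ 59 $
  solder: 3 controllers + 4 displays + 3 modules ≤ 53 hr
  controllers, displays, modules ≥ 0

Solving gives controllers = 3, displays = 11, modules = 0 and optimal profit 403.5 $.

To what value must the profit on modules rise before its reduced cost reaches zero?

At the optimum: components uses 59 of 59 (binding); solder uses 53 of 53 (binding).
Dual feasibility on the basic columns requires 5·y_components + 3·y_solder = 24.5, 4·y_components + 4·y_solder = 30.
→ y_components = 1 and y_solder = 6.5.
modules enters the basis when its profit ≥ yᵀa₃ = 1·3 + 6.5·3 = 22.5.

22.5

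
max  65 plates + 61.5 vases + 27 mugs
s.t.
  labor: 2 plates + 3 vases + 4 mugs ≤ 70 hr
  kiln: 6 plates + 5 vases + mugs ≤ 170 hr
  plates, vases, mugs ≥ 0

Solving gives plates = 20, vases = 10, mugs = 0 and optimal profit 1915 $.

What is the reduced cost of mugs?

-4

Check each constraint at x*: labor 70/70 (tight); kiln 170/170 (tight).
The binding rows give the dual system: 2·y_labor + 6·y_kiln = 65 and 3·y_labor + 5·y_kiln = 61.5.
→ y_labor = 5.5 and y_kiln = 9.
Reduced cost of mugs: c₃ − yᵀa₃ = 27 − (5.5·4 + 9·1) = 27 − 31 = -4.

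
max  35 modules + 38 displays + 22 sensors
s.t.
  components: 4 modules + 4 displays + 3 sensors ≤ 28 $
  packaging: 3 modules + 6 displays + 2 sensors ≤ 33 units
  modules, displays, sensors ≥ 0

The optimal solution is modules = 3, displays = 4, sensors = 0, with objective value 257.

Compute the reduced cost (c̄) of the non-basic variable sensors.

-4

At the optimum: components uses 28 of 28 (binding); packaging uses 33 of 33 (binding).
From A_Bᵀ y = c: 4·y_components + 3·y_packaging = 35; 4·y_components + 6·y_packaging = 38.
Solving: y_components = 8, y_packaging = 1.
Reduced cost of sensors: c₃ − yᵀa₃ = 22 − (8·3 + 1·2) = 22 − 26 = -4.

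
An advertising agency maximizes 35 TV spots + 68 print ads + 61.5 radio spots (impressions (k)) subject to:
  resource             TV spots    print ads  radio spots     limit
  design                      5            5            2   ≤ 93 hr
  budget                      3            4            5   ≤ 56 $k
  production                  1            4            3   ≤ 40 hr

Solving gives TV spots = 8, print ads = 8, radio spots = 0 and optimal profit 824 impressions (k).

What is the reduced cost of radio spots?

Check each constraint at x*: design 80/93 (slack 13); budget 56/56 (tight); production 40/40 (tight).
Slack constraints have shadow price 0 (complementary slackness).
From A_Bᵀ y = c: 3·y_budget + 1·y_production = 35; 4·y_budget + 4·y_production = 68.
This yields shadow prices y_budget = 9, y_production = 8.
Reduced cost of radio spots: c₃ − yᵀa₃ = 61.5 − (9·5 + 8·3) = 61.5 − 69 = -7.5.

-7.5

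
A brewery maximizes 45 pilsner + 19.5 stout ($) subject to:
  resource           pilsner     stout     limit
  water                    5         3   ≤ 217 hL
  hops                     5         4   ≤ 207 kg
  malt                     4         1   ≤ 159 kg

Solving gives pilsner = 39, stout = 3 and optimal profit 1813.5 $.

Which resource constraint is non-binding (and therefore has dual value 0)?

water

water: 204/217 (slack 13)
hops: 207/207 (binding)
malt: 159/159 (binding)
By complementary slackness, a constraint with positive slack has shadow price 0 → water.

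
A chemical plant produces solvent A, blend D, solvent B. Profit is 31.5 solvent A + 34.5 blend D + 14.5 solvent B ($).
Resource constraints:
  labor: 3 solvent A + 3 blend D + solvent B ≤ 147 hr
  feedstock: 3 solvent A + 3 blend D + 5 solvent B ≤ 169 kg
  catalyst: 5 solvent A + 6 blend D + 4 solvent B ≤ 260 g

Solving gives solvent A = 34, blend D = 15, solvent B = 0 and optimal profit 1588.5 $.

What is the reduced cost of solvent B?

At the optimum: labor uses 147 of 147 (binding); feedstock uses 147 of 169 (slack = 22); catalyst uses 260 of 260 (binding).
By complementary slackness, y = 0 for the non-binding constraint.
Dual feasibility on the basic columns requires 3·y_labor + 5·y_catalyst = 31.5, 3·y_labor + 6·y_catalyst = 34.5.
Solving: y_labor = 5.5, y_catalyst = 3.
Reduced cost of solvent B: c₃ − yᵀa₃ = 14.5 − (5.5·1 + 3·4) = 14.5 − 17.5 = -3.

-3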